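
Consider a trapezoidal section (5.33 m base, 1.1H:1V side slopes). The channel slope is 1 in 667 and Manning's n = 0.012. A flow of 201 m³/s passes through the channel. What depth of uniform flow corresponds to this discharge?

y_n = 3.85 m

Manning's equation rearranged: A R^(2/3) = nQ / (1·√S) = 0.012 × 201 / (√0.001499) = 62.29.
Trying y = 3.37 m: A R^(2/3) = 48.09 — too small.
Trying y = 3.85 m: A R^(2/3) = 62.2 — ≈ 62.29.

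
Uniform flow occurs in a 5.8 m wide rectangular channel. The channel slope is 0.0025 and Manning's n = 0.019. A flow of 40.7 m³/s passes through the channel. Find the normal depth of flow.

y_n = 2.27 m

Manning's equation rearranged: A R^(2/3) = nQ / (1·√S) = 0.019 × 40.7 / (√0.0025) = 15.47.
At y = 1.94 m: A R^(2/3) = 12.44 — low.
At y = 2.27 m: A R^(2/3) = 15.47 — ≈ 15.47.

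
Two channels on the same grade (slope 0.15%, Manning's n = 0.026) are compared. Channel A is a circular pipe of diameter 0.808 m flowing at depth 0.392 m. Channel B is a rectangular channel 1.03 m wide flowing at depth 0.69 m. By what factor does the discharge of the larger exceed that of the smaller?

3.76

Channel A: For a circular section of diameter D = 0.808 m at depth y = 0.392 m, the central angle is θ = 2 arccos(1 − 2y/D) = 3.082 rad. Then A = (D²/8)(θ − sin θ) = 0.2467 m² and P = Dθ/2 = 1.245 m. Hydraulic radius R = A/P = 0.2467/1.245 = 0.1981 m. Q_A = (1/0.026)·0.2467·0.1981^(2/3)·√0.0015 = 0.1249 m³/s.
Channel B: Flow area A = b·y = 1.03 × 0.69 = 0.7107 m². Wetted perimeter P = b + 2y = 1.03 + 2×0.69 = 2.41 m. Hydraulic radius R = A/P = 0.7107/2.41 = 0.2949 m. Q_B = (1/0.026)·0.7107·0.2949^(2/3)·√0.0015 = 0.469 m³/s.
The larger discharge is 0.469 m³/s and the smaller is 0.1249 m³/s; the ratio is 3.76.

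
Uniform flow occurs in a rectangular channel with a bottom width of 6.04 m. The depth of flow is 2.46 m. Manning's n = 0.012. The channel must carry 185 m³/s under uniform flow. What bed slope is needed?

Flow area A = b·y = 6.04 × 2.46 = 14.86 m². Wetted perimeter P = b + 2y = 6.04 + 2×2.46 = 10.96 m.
Hydraulic radius R = A/P = 14.86/10.96 = 1.356 m.
From Manning's equation, S = [nQ / (1 A R^(2/3))]² = [0.012 × 185 / (1 × 14.86 × 1.356^(2/3))]² = 0.0149.

S = 0.0149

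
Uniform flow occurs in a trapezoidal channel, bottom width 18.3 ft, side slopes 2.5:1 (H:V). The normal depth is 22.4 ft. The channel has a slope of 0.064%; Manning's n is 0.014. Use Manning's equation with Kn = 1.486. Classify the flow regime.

subcritical

With bottom width b = 18.3 ft and side slope z = 2.5: A = (b + zy)y = (18.3 + 2.5×22.4)×22.4 = 1664 ft²; P = b + 2y√(1+z²) = 18.3 + 2×22.4×2.693 = 138.9 ft.
Hydraulic radius R = A/P = 1664/138.9 = 11.98 ft.
V = (1.486/n) R^(2/3) √S = (1.486/0.014) × 11.98^(2/3) × √0.00064 = 14.06 ft/s. Hydraulic depth D_h = A/T = 1664/130.3 = 12.77 ft.
Froude number Fr = V/√(g·D_h) = 14.06/√(32.2×12.77) = 0.693, which is less than 1, so the flow is subcritical.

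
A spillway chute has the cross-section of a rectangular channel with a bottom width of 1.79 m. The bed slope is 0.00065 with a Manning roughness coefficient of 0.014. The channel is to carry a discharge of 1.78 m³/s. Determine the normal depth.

y_n = 0.924 m

Manning's equation rearranged: A R^(2/3) = nQ / (1·√S) = 0.014 × 1.78 / (√0.00065) = 0.9774.
Try y = 0.819 m: A R^(2/3) = 0.8321 — low.
Try y = 1.13 m: A R^(2/3) = 1.273 — high.
Try y = 0.924 m: A R^(2/3) = 0.9779 — ≈ 0.9774.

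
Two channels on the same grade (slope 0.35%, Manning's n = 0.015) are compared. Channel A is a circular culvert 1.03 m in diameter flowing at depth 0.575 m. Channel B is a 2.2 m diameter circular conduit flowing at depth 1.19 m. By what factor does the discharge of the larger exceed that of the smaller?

Channel A: For a circular section of diameter D = 1.03 m at depth y = 0.575 m, the central angle is θ = 2 arccos(1 − 2y/D) = 3.375 rad. Then A = (D²/8)(θ − sin θ) = 0.4783 m² and P = Dθ/2 = 1.738 m. Hydraulic radius R = A/P = 0.4783/1.738 = 0.2752 m. Q_A = (1/0.015)·0.4783·0.2752^(2/3)·√0.0035 = 0.798 m³/s.
Channel B: For a circular section of diameter D = 2.2 m at depth y = 1.19 m, the central angle is θ = 2 arccos(1 − 2y/D) = 3.305 rad. Then A = (D²/8)(θ − sin θ) = 2.098 m² and P = Dθ/2 = 3.636 m. Hydraulic radius R = A/P = 2.098/3.636 = 0.5771 m. Q_B = (1/0.015)·2.098·0.5771^(2/3)·√0.0035 = 5.737 m³/s.
The larger discharge is 5.737 m³/s and the smaller is 0.798 m³/s; the ratio is 7.19.

7.19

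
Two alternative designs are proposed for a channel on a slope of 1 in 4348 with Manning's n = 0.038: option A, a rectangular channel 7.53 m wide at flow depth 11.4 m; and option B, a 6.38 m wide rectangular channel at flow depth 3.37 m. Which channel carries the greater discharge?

Channel A: Flow area A = b·y = 7.53 × 11.4 = 85.84 m². Wetted perimeter P = b + 2y = 7.53 + 2×11.4 = 30.33 m. Hydraulic radius R = A/P = 85.84/30.33 = 2.83 m. Q_A = (1/0.038)·85.84·2.83^(2/3)·√0.00023 = 68.55 m³/s.
Channel B: Flow area A = b·y = 6.38 × 3.37 = 21.5 m². Wetted perimeter P = b + 2y = 6.38 + 2×3.37 = 13.12 m. Hydraulic radius R = A/P = 21.5/13.12 = 1.639 m. Q_B = (1/0.038)·21.5·1.639^(2/3)·√0.00023 = 11.93 m³/s.
Q_A = 68.55 m³/s vs Q_B = 11.93 m³/s, so channel A carries more.

channel A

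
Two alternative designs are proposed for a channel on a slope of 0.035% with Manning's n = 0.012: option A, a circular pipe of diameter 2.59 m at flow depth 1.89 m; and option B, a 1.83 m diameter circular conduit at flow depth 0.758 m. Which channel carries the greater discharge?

channel A

Channel A: For a circular section of diameter D = 2.59 m at depth y = 1.89 m, the central angle is θ = 2 arccos(1 − 2y/D) = 4.096 rad. Then A = (D²/8)(θ − sin θ) = 4.119 m² and P = Dθ/2 = 5.305 m. Hydraulic radius R = A/P = 4.119/5.305 = 0.7765 m. Q_A = (1/0.012)·4.119·0.7765^(2/3)·√0.00035 = 5.425 m³/s.
Channel B: For a circular section of diameter D = 1.83 m at depth y = 0.758 m, the central angle is θ = 2 arccos(1 − 2y/D) = 2.797 rad. Then A = (D²/8)(θ − sin θ) = 1.029 m² and P = Dθ/2 = 2.559 m. Hydraulic radius R = A/P = 1.029/2.559 = 0.4022 m. Q_B = (1/0.012)·1.029·0.4022^(2/3)·√0.00035 = 0.8743 m³/s.
Q_A = 5.425 m³/s vs Q_B = 0.8743 m³/s, so channel A carries more.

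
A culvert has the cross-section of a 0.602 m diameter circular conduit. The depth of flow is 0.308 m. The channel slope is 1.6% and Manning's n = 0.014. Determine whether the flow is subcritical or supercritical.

supercritical

For a circular section of diameter D = 0.602 m at depth y = 0.308 m, the central angle is θ = 2 arccos(1 − 2y/D) = 3.188 rad. Then A = (D²/8)(θ − sin θ) = 0.1465 m² and P = Dθ/2 = 0.9596 m.
Hydraulic radius R = A/P = 0.1465/0.9596 = 0.1527 m.
V = (1/n) R^(2/3) √S = (1/0.014) × 0.1527^(2/3) × √0.016 = 2.581 m/s. Hydraulic depth D_h = A/T = 0.1465/0.6018 = 0.2435 m.
Froude number Fr = V/√(g·D_h) = 2.581/√(9.81×0.2435) = 1.67, which is greater than 1, so the flow is supercritical.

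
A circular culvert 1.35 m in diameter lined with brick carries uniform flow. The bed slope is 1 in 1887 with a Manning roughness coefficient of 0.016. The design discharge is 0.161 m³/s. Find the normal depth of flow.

Manning's equation rearranged: A R^(2/3) = nQ / (1·√S) = 0.016 × 0.161 / (√0.0005299) = 0.1119.
Trying y = 0.328 m: A R^(2/3) = 0.08981 — too small.
Trying y = 0.436 m: A R^(2/3) = 0.1566 — too large.
Trying y = 0.367 m: A R^(2/3) = 0.1121 — ≈ 0.1119.

y_n = 0.367 m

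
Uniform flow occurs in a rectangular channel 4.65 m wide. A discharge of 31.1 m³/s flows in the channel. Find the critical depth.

For a rectangular channel, critical depth y_c = (q²/g)^(1/3) where q = Q/b = 31.1/4.65 = 6.688 m²/s.
So y_c = (6.688²/9.81)^(1/3) = 1.66 m.

y_c = 1.66 m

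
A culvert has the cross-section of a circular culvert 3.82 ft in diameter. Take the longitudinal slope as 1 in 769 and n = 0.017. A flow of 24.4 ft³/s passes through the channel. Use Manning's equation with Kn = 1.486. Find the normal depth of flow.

Manning's equation rearranged: A R^(2/3) = nQ / (1.486·√S) = 0.017 × 24.4 / (1.486 × √0.0013) = 7.741.
At y = 2.76 ft: A R^(2/3) = 9.689 — too large.
At y = 2.35 ft: A R^(2/3) = 7.755 — close enough.

y_n = 2.35 ft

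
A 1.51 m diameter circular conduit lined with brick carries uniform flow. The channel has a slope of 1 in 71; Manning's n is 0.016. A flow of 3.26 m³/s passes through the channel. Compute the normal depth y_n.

y_n = 0.728 m

Manning's equation rearranged: A R^(2/3) = nQ / (1·√S) = 0.016 × 3.26 / (√0.01408) = 0.4395.
At y = 0.866 m: A R^(2/3) = 0.5858 — too large.
At y = 0.617 m: A R^(2/3) = 0.3277 — too small.
At y = 0.728 m: A R^(2/3) = 0.4394 — ≈ 0.4395.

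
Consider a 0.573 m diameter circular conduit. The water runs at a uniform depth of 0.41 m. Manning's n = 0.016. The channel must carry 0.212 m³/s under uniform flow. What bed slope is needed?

For a circular section of diameter D = 0.573 m at depth y = 0.41 m, the central angle is θ = 2 arccos(1 − 2y/D) = 4.033 rad. Then A = (D²/8)(θ − sin θ) = 0.1974 m² and P = Dθ/2 = 1.155 m.
Hydraulic radius R = A/P = 0.1974/1.155 = 0.1709 m.
From Manning's equation, S = [nQ / (1 A R^(2/3))]² = [0.016 × 0.212 / (1 × 0.1974 × 0.1709^(2/3))]² = 0.00311.

S = 0.00311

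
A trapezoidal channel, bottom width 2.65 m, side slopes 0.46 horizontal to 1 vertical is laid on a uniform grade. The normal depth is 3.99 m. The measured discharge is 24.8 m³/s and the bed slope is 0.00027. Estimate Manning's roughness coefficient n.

With bottom width b = 2.65 m and side slope z = 0.46: A = (b + zy)y = (2.65 + 0.46×3.99)×3.99 = 17.9 m²; P = b + 2y√(1+z²) = 2.65 + 2×3.99×1.101 = 11.43 m.
Hydraulic radius R = A/P = 17.9/11.43 = 1.565 m.
Rearranging Manning's equation: n = (1/Q) A R^(2/3) S^(1/2) = (1/24.8) × 17.9 × 1.565^(2/3) × √0.00027 = 0.016.

n = 0.016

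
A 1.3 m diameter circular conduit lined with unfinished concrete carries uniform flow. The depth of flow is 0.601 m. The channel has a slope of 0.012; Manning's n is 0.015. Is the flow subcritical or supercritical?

For a circular section of diameter D = 1.3 m at depth y = 0.601 m, the central angle is θ = 2 arccos(1 − 2y/D) = 2.991 rad. Then A = (D²/8)(θ − sin θ) = 0.6 m² and P = Dθ/2 = 1.944 m.
Hydraulic radius R = A/P = 0.6/1.944 = 0.3087 m.
V = (1/n) R^(2/3) √S = (1/0.015) × 0.3087^(2/3) × √0.012 = 3.335 m/s. Hydraulic depth D_h = A/T = 0.6/1.296 = 0.4629 m.
Froude number Fr = V/√(g·D_h) = 3.335/√(9.81×0.4629) = 1.57, which is greater than 1, so the flow is supercritical.

supercritical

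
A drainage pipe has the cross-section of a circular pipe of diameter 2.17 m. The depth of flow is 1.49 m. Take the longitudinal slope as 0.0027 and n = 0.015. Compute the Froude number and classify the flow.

subcritical

For a circular section of diameter D = 2.17 m at depth y = 1.49 m, the central angle is θ = 2 arccos(1 − 2y/D) = 3.907 rad. Then A = (D²/8)(θ − sin θ) = 2.707 m² and P = Dθ/2 = 4.239 m.
Hydraulic radius R = A/P = 2.707/4.239 = 0.6387 m.
V = (1/n) R^(2/3) √S = (1/0.015) × 0.6387^(2/3) × √0.0027 = 2.569 m/s. Hydraulic depth D_h = A/T = 2.707/2.013 = 1.345 m.
Froude number Fr = V/√(g·D_h) = 2.569/√(9.81×1.345) = 0.707, which is less than 1, so the flow is subcritical.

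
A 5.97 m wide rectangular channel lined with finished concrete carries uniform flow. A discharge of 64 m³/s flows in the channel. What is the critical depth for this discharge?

y_c = 2.27 m

For a rectangular channel, critical depth y_c = (q²/g)^(1/3) where q = Q/b = 64/5.97 = 10.72 m²/s.
So y_c = (10.72²/9.81)^(1/3) = 2.27 m.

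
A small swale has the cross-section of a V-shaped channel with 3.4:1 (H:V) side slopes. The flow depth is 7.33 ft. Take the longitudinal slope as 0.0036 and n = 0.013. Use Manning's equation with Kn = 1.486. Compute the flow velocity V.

For a triangular section with side slope z = 3.4: A = zy² = 3.4×7.33² = 182.7 ft²; P = 2y√(1+z²) = 2×7.33×3.544 = 51.96 ft.
Hydraulic radius R = A/P = 182.7/51.96 = 3.516 ft.
From Manning's equation, V = (1.486/n) R^(2/3) S^(1/2) = (1.486/0.013) × 3.516^(2/3) × 0.0036^(1/2) = 15.9 ft/s.

V = 15.9 ft/s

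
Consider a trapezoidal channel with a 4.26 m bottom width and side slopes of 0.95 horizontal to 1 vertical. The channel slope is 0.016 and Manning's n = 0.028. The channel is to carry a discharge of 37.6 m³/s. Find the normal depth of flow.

Manning's equation rearranged: A R^(2/3) = nQ / (1·√S) = 0.028 × 37.6 / (√0.016) = 8.323.
Try y = 1.31 m: A R^(2/3) = 6.8 — too small.
Try y = 1.63 m: A R^(2/3) = 9.974 — too large.
Try y = 1.47 m: A R^(2/3) = 8.315 — ≈ 8.323.

y_n = 1.47 m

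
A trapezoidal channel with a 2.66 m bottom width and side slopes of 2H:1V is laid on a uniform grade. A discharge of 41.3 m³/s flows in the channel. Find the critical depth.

At critical depth, Q² T / (g A³) = 1, i.e. A³/T = Q²/g = 41.3²/9.81 = 173.9.
Try y = 2.08 m: A³/T = 260 — too large.
Try y = 1.38 m: A³/T = 51.15 — too small.
Try y = 1.88 m: A³/T = 172.7 — matches.

y_c = 1.88 m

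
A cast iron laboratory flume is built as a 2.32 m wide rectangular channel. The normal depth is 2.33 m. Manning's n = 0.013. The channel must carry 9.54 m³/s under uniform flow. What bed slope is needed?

S = 0.00074

Flow area A = b·y = 2.32 × 2.33 = 5.406 m². Wetted perimeter P = b + 2y = 2.32 + 2×2.33 = 6.98 m.
Hydraulic radius R = A/P = 5.406/6.98 = 0.7744 m.
From Manning's equation, S = [nQ / (1 A R^(2/3))]² = [0.013 × 9.54 / (1 × 5.406 × 0.7744^(2/3))]² = 0.00074.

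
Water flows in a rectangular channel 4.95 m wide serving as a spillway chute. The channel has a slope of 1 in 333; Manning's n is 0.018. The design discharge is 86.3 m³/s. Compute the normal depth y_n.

y_n = 4.25 m

Manning's equation rearranged: A R^(2/3) = nQ / (1·√S) = 0.018 × 86.3 / (√0.003003) = 28.35.
Try y = 4.98 m: A R^(2/3) = 34.47 — too large.
Try y = 2.95 m: A R^(2/3) = 17.8 — too small.
Try y = 4.25 m: A R^(2/3) = 28.35 — matches.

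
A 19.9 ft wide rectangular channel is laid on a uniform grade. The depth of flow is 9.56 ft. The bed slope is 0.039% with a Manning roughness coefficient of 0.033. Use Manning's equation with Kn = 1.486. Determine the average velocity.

V = 2.56 ft/s

Flow area A = b·y = 19.9 × 9.56 = 190.2 ft². Wetted perimeter P = b + 2y = 19.9 + 2×9.56 = 39.02 ft.
Hydraulic radius R = A/P = 190.2/39.02 = 4.876 ft.
From Manning's equation, V = (1.486/n) R^(2/3) S^(1/2) = (1.486/0.033) × 4.876^(2/3) × 0.00039^(1/2) = 2.56 ft/s.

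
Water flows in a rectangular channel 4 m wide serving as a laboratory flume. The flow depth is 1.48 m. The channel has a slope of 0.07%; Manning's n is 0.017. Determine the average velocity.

V = 1.4 m/s

Flow area A = b·y = 4 × 1.48 = 5.92 m². Wetted perimeter P = b + 2y = 4 + 2×1.48 = 6.96 m.
Hydraulic radius R = A/P = 5.92/6.96 = 0.8506 m.
From Manning's equation, V = (1/n) R^(2/3) S^(1/2) = (1/0.017) × 0.8506^(2/3) × 0.0007^(1/2) = 1.4 m/s.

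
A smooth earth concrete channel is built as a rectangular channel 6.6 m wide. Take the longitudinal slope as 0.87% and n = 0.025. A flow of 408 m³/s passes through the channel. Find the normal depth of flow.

y_n = 9.17 m

Manning's equation rearranged: A R^(2/3) = nQ / (1·√S) = 0.025 × 408 / (√0.0087) = 109.4.
At y = 11.6 m: A R^(2/3) = 143.6 — high.
At y = 6.73 m: A R^(2/3) = 75.46 — low.
At y = 9.17 m: A R^(2/3) = 109.3 — close enough.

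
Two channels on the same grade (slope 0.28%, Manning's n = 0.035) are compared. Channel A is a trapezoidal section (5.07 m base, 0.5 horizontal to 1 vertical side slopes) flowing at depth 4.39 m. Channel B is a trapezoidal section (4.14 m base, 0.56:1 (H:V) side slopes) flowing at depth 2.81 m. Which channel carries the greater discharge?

channel A

Channel A: With bottom width b = 5.07 m and side slope z = 0.5: A = (b + zy)y = (5.07 + 0.5×4.39)×4.39 = 31.89 m²; P = b + 2y√(1+z²) = 5.07 + 2×4.39×1.118 = 14.89 m. Hydraulic radius R = A/P = 31.89/14.89 = 2.142 m. Q_A = (1/0.035)·31.89·2.142^(2/3)·√0.0028 = 80.13 m³/s.
Channel B: With bottom width b = 4.14 m and side slope z = 0.56: A = (b + zy)y = (4.14 + 0.56×2.81)×2.81 = 16.06 m²; P = b + 2y√(1+z²) = 4.14 + 2×2.81×1.146 = 10.58 m. Hydraulic radius R = A/P = 16.06/10.58 = 1.517 m. Q_B = (1/0.035)·16.06·1.517^(2/3)·√0.0028 = 32.05 m³/s.
Q_A = 80.13 m³/s vs Q_B = 32.05 m³/s, so channel A carries more.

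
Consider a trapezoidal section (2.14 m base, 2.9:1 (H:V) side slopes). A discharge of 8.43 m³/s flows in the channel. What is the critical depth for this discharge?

y_c = 0.816 m

At critical depth, Q² T / (g A³) = 1, i.e. A³/T = Q²/g = 8.43²/9.81 = 7.244.
Trying y = 0.945 m: A³/T = 12.87 — over.
Trying y = 0.708 m: A³/T = 4.189 — short.
Trying y = 0.816 m: A³/T = 7.235 — close enough.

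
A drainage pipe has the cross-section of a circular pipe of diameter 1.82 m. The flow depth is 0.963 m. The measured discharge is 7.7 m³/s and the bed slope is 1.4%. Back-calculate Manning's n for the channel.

For a circular section of diameter D = 1.82 m at depth y = 0.963 m, the central angle is θ = 2 arccos(1 − 2y/D) = 3.258 rad. Then A = (D²/8)(θ − sin θ) = 1.397 m² and P = Dθ/2 = 2.965 m.
Hydraulic radius R = A/P = 1.397/2.965 = 0.4712 m.
Rearranging Manning's equation: n = (1/Q) A R^(2/3) S^(1/2) = (1/7.7) × 1.397 × 0.4712^(2/3) × √0.014 = 0.013.

n = 0.013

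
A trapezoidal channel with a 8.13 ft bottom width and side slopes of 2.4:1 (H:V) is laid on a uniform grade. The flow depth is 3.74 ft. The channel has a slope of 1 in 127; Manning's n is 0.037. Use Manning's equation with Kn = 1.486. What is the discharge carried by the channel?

With bottom width b = 8.13 ft and side slope z = 2.4: A = (b + zy)y = (8.13 + 2.4×3.74)×3.74 = 63.98 ft²; P = b + 2y√(1+z²) = 8.13 + 2×3.74×2.6 = 27.58 ft.
Hydraulic radius R = A/P = 63.98/27.58 = 2.32 ft.
Manning's equation: Q = (1.486/n) A R^(2/3) S^(1/2) = (1.486/0.037) × 63.98 × 2.32^(2/3) × 0.007874^(1/2) = 400 ft³/s.

Q = 400 ft³/s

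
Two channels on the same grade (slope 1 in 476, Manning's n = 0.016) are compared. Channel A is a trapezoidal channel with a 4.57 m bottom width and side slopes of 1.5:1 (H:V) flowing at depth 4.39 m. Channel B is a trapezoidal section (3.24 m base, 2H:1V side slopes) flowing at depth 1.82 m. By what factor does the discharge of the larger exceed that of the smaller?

6.58

Channel A: With bottom width b = 4.57 m and side slope z = 1.5: A = (b + zy)y = (4.57 + 1.5×4.39)×4.39 = 48.97 m²; P = b + 2y√(1+z²) = 4.57 + 2×4.39×1.803 = 20.4 m. Hydraulic radius R = A/P = 48.97/20.4 = 2.401 m. Q_A = (1/0.016)·48.97·2.401^(2/3)·√0.002101 = 251.5 m³/s.
Channel B: With bottom width b = 3.24 m and side slope z = 2: A = (b + zy)y = (3.24 + 2×1.82)×1.82 = 12.52 m²; P = b + 2y√(1+z²) = 3.24 + 2×1.82×2.236 = 11.38 m. Hydraulic radius R = A/P = 12.52/11.38 = 1.1 m. Q_B = (1/0.016)·12.52·1.1^(2/3)·√0.002101 = 38.23 m³/s.
The larger discharge is 251.5 m³/s and the smaller is 38.23 m³/s; the ratio is 6.58.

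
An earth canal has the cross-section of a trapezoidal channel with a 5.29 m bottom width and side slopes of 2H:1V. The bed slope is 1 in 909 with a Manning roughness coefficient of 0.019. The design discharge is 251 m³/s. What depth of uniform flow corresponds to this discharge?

Manning's equation rearranged: A R^(2/3) = nQ / (1·√S) = 0.019 × 251 / (√0.0011) = 143.8.
Try y = 5.96 m: A R^(2/3) = 223.2 — too large.
Try y = 4.18 m: A R^(2/3) = 101.7 — too small.
Try y = 4.9 m: A R^(2/3) = 144 — matches.

y_n = 4.9 m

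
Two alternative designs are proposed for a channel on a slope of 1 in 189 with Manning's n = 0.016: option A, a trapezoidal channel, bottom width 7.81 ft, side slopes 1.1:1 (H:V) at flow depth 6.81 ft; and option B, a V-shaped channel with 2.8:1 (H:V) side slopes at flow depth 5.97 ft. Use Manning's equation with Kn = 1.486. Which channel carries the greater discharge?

Channel A: With bottom width b = 7.81 ft and side slope z = 1.1: A = (b + zy)y = (7.81 + 1.1×6.81)×6.81 = 104.2 ft²; P = b + 2y√(1+z²) = 7.81 + 2×6.81×1.487 = 28.06 ft. Hydraulic radius R = A/P = 104.2/28.06 = 3.714 ft. Q_A = (1.486/0.016)·104.2·3.714^(2/3)·√0.005291 = 1688 ft³/s.
Channel B: For a triangular section with side slope z = 2.8: A = zy² = 2.8×5.97² = 99.79 ft²; P = 2y√(1+z²) = 2×5.97×2.973 = 35.5 ft. Hydraulic radius R = A/P = 99.79/35.5 = 2.811 ft. Q_B = (1.486/0.016)·99.79·2.811^(2/3)·√0.005291 = 1343 ft³/s.
Q_A = 1688 ft³/s vs Q_B = 1343 ft³/s, so channel A carries more.

channel A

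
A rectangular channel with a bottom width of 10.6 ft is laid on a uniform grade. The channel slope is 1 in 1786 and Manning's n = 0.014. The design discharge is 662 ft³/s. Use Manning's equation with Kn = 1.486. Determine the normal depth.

y_n = 10.7 ft

Manning's equation rearranged: A R^(2/3) = nQ / (1.486·√S) = 0.014 × 662 / (1.486 × √0.0005599) = 263.6.
Trying y = 7.77 ft: A R^(2/3) = 177 — too small.
Trying y = 11.7 ft: A R^(2/3) = 293.9 — too large.
Trying y = 10.7 ft: A R^(2/3) = 263.7 — close enough.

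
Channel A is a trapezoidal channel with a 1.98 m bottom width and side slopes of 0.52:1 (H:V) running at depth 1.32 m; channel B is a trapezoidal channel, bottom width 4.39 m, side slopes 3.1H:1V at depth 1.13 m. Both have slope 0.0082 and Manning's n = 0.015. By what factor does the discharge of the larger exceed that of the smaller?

2.65

Channel A: With bottom width b = 1.98 m and side slope z = 0.52: A = (b + zy)y = (1.98 + 0.52×1.32)×1.32 = 3.52 m²; P = b + 2y√(1+z²) = 1.98 + 2×1.32×1.127 = 4.956 m. Hydraulic radius R = A/P = 3.52/4.956 = 0.7102 m. Q_A = (1/0.015)·3.52·0.7102^(2/3)·√0.0082 = 16.91 m³/s.
Channel B: With bottom width b = 4.39 m and side slope z = 3.1: A = (b + zy)y = (4.39 + 3.1×1.13)×1.13 = 8.919 m²; P = b + 2y√(1+z²) = 4.39 + 2×1.13×3.257 = 11.75 m. Hydraulic radius R = A/P = 8.919/11.75 = 0.759 m. Q_B = (1/0.015)·8.919·0.759^(2/3)·√0.0082 = 44.8 m³/s.
The larger discharge is 44.8 m³/s and the smaller is 16.91 m³/s; the ratio is 2.65.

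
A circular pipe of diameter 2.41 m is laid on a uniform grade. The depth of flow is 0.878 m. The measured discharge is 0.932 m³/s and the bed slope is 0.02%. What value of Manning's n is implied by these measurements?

For a circular section of diameter D = 2.41 m at depth y = 0.878 m, the central angle is θ = 2 arccos(1 − 2y/D) = 2.592 rad. Then A = (D²/8)(θ − sin θ) = 1.503 m² and P = Dθ/2 = 3.123 m.
Hydraulic radius R = A/P = 1.503/3.123 = 0.4811 m.
Rearranging Manning's equation: n = (1/Q) A R^(2/3) S^(1/2) = (1/0.932) × 1.503 × 0.4811^(2/3) × √0.0002 = 0.014.

n = 0.014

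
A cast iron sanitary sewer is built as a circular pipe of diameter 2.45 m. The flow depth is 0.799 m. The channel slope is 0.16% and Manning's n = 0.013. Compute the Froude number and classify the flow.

For a circular section of diameter D = 2.45 m at depth y = 0.799 m, the central angle is θ = 2 arccos(1 − 2y/D) = 2.431 rad. Then A = (D²/8)(θ − sin θ) = 1.335 m² and P = Dθ/2 = 2.978 m.
Hydraulic radius R = A/P = 1.335/2.978 = 0.4482 m.
V = (1/n) R^(2/3) √S = (1/0.013) × 0.4482^(2/3) × √0.0016 = 1.802 m/s. Hydraulic depth D_h = A/T = 1.335/2.297 = 0.5811 m.
Froude number Fr = V/√(g·D_h) = 1.802/√(9.81×0.5811) = 0.755, which is less than 1, so the flow is subcritical.

subcritical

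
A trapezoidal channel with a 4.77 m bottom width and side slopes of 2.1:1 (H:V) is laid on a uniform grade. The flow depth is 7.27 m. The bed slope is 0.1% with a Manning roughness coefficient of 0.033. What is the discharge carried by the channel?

Q = 338 m³/s

With bottom width b = 4.77 m and side slope z = 2.1: A = (b + zy)y = (4.77 + 2.1×7.27)×7.27 = 145.7 m²; P = b + 2y√(1+z²) = 4.77 + 2×7.27×2.326 = 38.59 m.
Hydraulic radius R = A/P = 145.7/38.59 = 3.775 m.
Manning's equation: Q = (1/n) A R^(2/3) S^(1/2) = (1/0.033) × 145.7 × 3.775^(2/3) × 0.001^(1/2) = 338 m³/s.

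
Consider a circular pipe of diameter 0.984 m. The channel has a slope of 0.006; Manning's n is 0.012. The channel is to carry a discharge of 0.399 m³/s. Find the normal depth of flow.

Manning's equation rearranged: A R^(2/3) = nQ / (1·√S) = 0.012 × 0.399 / (√0.006) = 0.06181.
At y = 0.374 m: A R^(2/3) = 0.09158 — too large.
At y = 0.255 m: A R^(2/3) = 0.04391 — too small.
At y = 0.304 m: A R^(2/3) = 0.06188 — close enough.

y_n = 0.304 m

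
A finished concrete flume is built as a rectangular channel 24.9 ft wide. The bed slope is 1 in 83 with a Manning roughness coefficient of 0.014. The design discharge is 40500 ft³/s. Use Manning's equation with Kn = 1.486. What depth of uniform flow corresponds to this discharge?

Manning's equation rearranged: A R^(2/3) = nQ / (1.486·√S) = 0.014 × 40500 / (1.486 × √0.01205) = 3476.
Try y = 38.5 ft: A R^(2/3) = 4272 — high.
Try y = 24.7 ft: A R^(2/3) = 2517 — low.
Try y = 32.3 ft: A R^(2/3) = 3476 — close enough.

y_n = 32.3 ft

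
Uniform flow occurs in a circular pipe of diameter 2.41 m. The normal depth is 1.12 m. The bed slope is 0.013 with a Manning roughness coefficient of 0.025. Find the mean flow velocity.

For a circular section of diameter D = 2.41 m at depth y = 1.12 m, the central angle is θ = 2 arccos(1 − 2y/D) = 3 rad. Then A = (D²/8)(θ − sin θ) = 2.076 m² and P = Dθ/2 = 3.615 m.
Hydraulic radius R = A/P = 2.076/3.615 = 0.5742 m.
From Manning's equation, V = (1/n) R^(2/3) S^(1/2) = (1/0.025) × 0.5742^(2/3) × 0.013^(1/2) = 3.15 m/s.

V = 3.15 m/s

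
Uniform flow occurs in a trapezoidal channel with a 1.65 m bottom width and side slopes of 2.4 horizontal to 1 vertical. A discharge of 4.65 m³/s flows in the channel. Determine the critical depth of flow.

At critical depth, Q² T / (g A³) = 1, i.e. A³/T = Q²/g = 4.65²/9.81 = 2.204.
At y = 0.785 m: A³/T = 3.941 — over.
At y = 0.483 m: A³/T = 0.6295 — short.
At y = 0.675 m: A³/T = 2.199 — ≈ 2.204.

y_c = 0.675 m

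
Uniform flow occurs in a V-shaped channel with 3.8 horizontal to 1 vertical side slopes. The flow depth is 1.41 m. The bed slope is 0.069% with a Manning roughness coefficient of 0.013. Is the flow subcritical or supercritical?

For a triangular section with side slope z = 3.8: A = zy² = 3.8×1.41² = 7.555 m²; P = 2y√(1+z²) = 2×1.41×3.929 = 11.08 m.
Hydraulic radius R = A/P = 7.555/11.08 = 0.6818 m.
V = (1/n) R^(2/3) √S = (1/0.013) × 0.6818^(2/3) × √0.00069 = 1.565 m/s. Hydraulic depth D_h = A/T = 7.555/10.72 = 0.705 m.
Froude number Fr = V/√(g·D_h) = 1.565/√(9.81×0.705) = 0.595, which is less than 1, so the flow is subcritical.

subcritical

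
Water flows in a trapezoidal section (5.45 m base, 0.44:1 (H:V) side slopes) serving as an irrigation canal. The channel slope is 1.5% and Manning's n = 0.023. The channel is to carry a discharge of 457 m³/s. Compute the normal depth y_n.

Manning's equation rearranged: A R^(2/3) = nQ / (1·√S) = 0.023 × 457 / (√0.015) = 85.82.
Try y = 7.33 m: A R^(2/3) = 131.2 — too large.
Try y = 4.18 m: A R^(2/3) = 49.8 — too small.
Try y = 5.76 m: A R^(2/3) = 85.84 — ≈ 85.82.

y_n = 5.76 m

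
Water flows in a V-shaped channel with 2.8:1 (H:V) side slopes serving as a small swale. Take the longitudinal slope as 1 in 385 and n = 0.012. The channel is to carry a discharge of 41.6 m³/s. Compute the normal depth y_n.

Manning's equation rearranged: A R^(2/3) = nQ / (1·√S) = 0.012 × 41.6 / (√0.002597) = 9.795.
At y = 2.22 m: A R^(2/3) = 14.21 — over.
At y = 1.45 m: A R^(2/3) = 4.565 — short.
At y = 1.93 m: A R^(2/3) = 9.785 — matches.

y_n = 1.93 m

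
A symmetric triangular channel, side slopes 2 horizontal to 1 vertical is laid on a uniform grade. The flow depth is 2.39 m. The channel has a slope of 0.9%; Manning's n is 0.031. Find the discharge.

Q = 36.5 m³/s

For a triangular section with side slope z = 2: A = zy² = 2×2.39² = 11.42 m²; P = 2y√(1+z²) = 2×2.39×2.236 = 10.69 m.
Hydraulic radius R = A/P = 11.42/10.69 = 1.069 m.
Manning's equation: Q = (1/n) A R^(2/3) S^(1/2) = (1/0.031) × 11.42 × 1.069^(2/3) × 0.009^(1/2) = 36.5 m³/s.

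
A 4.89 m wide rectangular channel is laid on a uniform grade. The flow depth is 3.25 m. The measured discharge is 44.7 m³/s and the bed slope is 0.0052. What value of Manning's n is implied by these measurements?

Flow area A = b·y = 4.89 × 3.25 = 15.89 m². Wetted perimeter P = b + 2y = 4.89 + 2×3.25 = 11.39 m.
Hydraulic radius R = A/P = 15.89/11.39 = 1.395 m.
Rearranging Manning's equation: n = (1/Q) A R^(2/3) S^(1/2) = (1/44.7) × 15.89 × 1.395^(2/3) × √0.0052 = 0.032.

n = 0.032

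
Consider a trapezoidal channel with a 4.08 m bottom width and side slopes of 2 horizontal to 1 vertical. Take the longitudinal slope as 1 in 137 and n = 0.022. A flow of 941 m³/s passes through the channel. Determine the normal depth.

Manning's equation rearranged: A R^(2/3) = nQ / (1·√S) = 0.022 × 941 / (√0.007299) = 242.3.
Try y = 5.17 m: A R^(2/3) = 146 — low.
Try y = 7.36 m: A R^(2/3) = 333.4 — high.
Try y = 6.43 m: A R^(2/3) = 242.3 — ≈ 242.3.

y_n = 6.43 m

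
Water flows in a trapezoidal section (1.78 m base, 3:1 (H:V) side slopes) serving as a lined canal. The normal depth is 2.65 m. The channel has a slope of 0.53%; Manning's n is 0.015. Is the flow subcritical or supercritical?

With bottom width b = 1.78 m and side slope z = 3: A = (b + zy)y = (1.78 + 3×2.65)×2.65 = 25.78 m²; P = b + 2y√(1+z²) = 1.78 + 2×2.65×3.162 = 18.54 m.
Hydraulic radius R = A/P = 25.78/18.54 = 1.391 m.
V = (1/n) R^(2/3) √S = (1/0.015) × 1.391^(2/3) × √0.0053 = 6.047 m/s. Hydraulic depth D_h = A/T = 25.78/17.68 = 1.458 m.
Froude number Fr = V/√(g·D_h) = 6.047/√(9.81×1.458) = 1.6, which is greater than 1, so the flow is supercritical.

supercritical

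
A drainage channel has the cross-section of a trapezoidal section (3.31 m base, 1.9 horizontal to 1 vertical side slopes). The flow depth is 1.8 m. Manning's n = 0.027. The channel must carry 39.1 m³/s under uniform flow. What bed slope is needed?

With bottom width b = 3.31 m and side slope z = 1.9: A = (b + zy)y = (3.31 + 1.9×1.8)×1.8 = 12.11 m²; P = b + 2y√(1+z²) = 3.31 + 2×1.8×2.147 = 11.04 m.
Hydraulic radius R = A/P = 12.11/11.04 = 1.097 m.
From Manning's equation, S = [nQ / (1 A R^(2/3))]² = [0.027 × 39.1 / (1 × 12.11 × 1.097^(2/3))]² = 0.00671.

S = 0.00671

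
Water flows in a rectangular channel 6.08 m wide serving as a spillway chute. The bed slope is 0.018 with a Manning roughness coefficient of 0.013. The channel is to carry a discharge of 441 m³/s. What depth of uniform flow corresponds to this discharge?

y_n = 4.68 m

Manning's equation rearranged: A R^(2/3) = nQ / (1·√S) = 0.013 × 441 / (√0.018) = 42.73.
At y = 3.3 m: A R^(2/3) = 27.24 — short.
At y = 4.68 m: A R^(2/3) = 42.77 — ≈ 42.73.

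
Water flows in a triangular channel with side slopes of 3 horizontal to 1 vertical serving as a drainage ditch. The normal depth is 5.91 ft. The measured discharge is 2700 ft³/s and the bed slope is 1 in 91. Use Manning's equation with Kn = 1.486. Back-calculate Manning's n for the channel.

For a triangular section with side slope z = 3: A = zy² = 3×5.91² = 104.8 ft²; P = 2y√(1+z²) = 2×5.91×3.162 = 37.38 ft.
Hydraulic radius R = A/P = 104.8/37.38 = 2.803 ft.
Rearranging Manning's equation: n = (1.486/Q) A R^(2/3) S^(1/2) = (1.486/2700) × 104.8 × 2.803^(2/3) × √0.01099 = 0.012.

n = 0.012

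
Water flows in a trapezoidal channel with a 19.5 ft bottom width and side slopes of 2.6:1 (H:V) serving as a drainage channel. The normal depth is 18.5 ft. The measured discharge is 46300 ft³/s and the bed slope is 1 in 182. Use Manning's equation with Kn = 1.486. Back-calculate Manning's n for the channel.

With bottom width b = 19.5 ft and side slope z = 2.6: A = (b + zy)y = (19.5 + 2.6×18.5)×18.5 = 1251 ft²; P = b + 2y√(1+z²) = 19.5 + 2×18.5×2.786 = 122.6 ft.
Hydraulic radius R = A/P = 1251/122.6 = 10.2 ft.
Rearranging Manning's equation: n = (1.486/Q) A R^(2/3) S^(1/2) = (1.486/46300) × 1251 × 10.2^(2/3) × √0.005495 = 0.014.

n = 0.014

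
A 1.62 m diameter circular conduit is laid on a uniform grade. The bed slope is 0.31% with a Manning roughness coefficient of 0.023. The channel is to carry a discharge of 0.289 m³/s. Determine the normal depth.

y_n = 0.356 m

Manning's equation rearranged: A R^(2/3) = nQ / (1·√S) = 0.023 × 0.289 / (√0.0031) = 0.1194.
At y = 0.301 m: A R^(2/3) = 0.08508 — short.
At y = 0.422 m: A R^(2/3) = 0.1677 — over.
At y = 0.356 m: A R^(2/3) = 0.1195 — matches.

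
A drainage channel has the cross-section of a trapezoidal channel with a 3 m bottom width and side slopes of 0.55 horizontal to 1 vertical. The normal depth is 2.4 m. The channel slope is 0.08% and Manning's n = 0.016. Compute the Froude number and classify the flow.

subcritical

With bottom width b = 3 m and side slope z = 0.55: A = (b + zy)y = (3 + 0.55×2.4)×2.4 = 10.37 m²; P = b + 2y√(1+z²) = 3 + 2×2.4×1.141 = 8.478 m.
Hydraulic radius R = A/P = 10.37/8.478 = 1.223 m.
V = (1/n) R^(2/3) √S = (1/0.016) × 1.223^(2/3) × √0.0008 = 2.022 m/s. Hydraulic depth D_h = A/T = 10.37/5.64 = 1.838 m.
Froude number Fr = V/√(g·D_h) = 2.022/√(9.81×1.838) = 0.476, which is less than 1, so the flow is subcritical.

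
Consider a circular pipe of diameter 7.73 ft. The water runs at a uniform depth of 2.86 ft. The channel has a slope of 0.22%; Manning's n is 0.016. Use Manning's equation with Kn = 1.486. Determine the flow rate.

Q = 92.5 ft³/s

For a circular section of diameter D = 7.73 ft at depth y = 2.86 ft, the central angle is θ = 2 arccos(1 − 2y/D) = 2.615 rad. Then A = (D²/8)(θ − sin θ) = 15.78 ft² and P = Dθ/2 = 10.11 ft.
Hydraulic radius R = A/P = 15.78/10.11 = 1.561 ft.
Manning's equation: Q = (1.486/n) A R^(2/3) S^(1/2) = (1.486/0.016) × 15.78 × 1.561^(2/3) × 0.0022^(1/2) = 92.5 ft³/s.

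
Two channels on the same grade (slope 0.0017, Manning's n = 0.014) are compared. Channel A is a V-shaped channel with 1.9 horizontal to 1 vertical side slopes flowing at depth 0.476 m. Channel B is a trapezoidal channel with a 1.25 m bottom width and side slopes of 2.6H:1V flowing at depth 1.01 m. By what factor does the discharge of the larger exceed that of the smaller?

Channel A: For a triangular section with side slope z = 1.9: A = zy² = 1.9×0.476² = 0.4305 m²; P = 2y√(1+z²) = 2×0.476×2.147 = 2.044 m. Hydraulic radius R = A/P = 0.4305/2.044 = 0.2106 m. Q_A = (1/0.014)·0.4305·0.2106^(2/3)·√0.0017 = 0.4488 m³/s.
Channel B: With bottom width b = 1.25 m and side slope z = 2.6: A = (b + zy)y = (1.25 + 2.6×1.01)×1.01 = 3.915 m²; P = b + 2y√(1+z²) = 1.25 + 2×1.01×2.786 = 6.877 m. Hydraulic radius R = A/P = 3.915/6.877 = 0.5692 m. Q_B = (1/0.014)·3.915·0.5692^(2/3)·√0.0017 = 7.919 m³/s.
The larger discharge is 7.919 m³/s and the smaller is 0.4488 m³/s; the ratio is 17.6.

17.6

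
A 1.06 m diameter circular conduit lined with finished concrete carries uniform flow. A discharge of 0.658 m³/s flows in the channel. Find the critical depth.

At critical depth, Q² T / (g A³) = 1, i.e. A³/T = Q²/g = 0.658²/9.81 = 0.04413.
Trying y = 0.381 m: A³/T = 0.02285 — too small.
Trying y = 0.499 m: A³/T = 0.06437 — too large.
Trying y = 0.452 m: A³/T = 0.04408 — close enough.

y_c = 0.452 m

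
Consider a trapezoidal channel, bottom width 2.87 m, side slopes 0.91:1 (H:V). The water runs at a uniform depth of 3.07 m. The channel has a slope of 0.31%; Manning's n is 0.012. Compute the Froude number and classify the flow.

With bottom width b = 2.87 m and side slope z = 0.91: A = (b + zy)y = (2.87 + 0.91×3.07)×3.07 = 17.39 m²; P = b + 2y√(1+z²) = 2.87 + 2×3.07×1.352 = 11.17 m.
Hydraulic radius R = A/P = 17.39/11.17 = 1.556 m.
V = (1/n) R^(2/3) √S = (1/0.012) × 1.556^(2/3) × √0.0031 = 6.231 m/s. Hydraulic depth D_h = A/T = 17.39/8.457 = 2.056 m.
Froude number Fr = V/√(g·D_h) = 6.231/√(9.81×2.056) = 1.39, which is greater than 1, so the flow is supercritical.

supercritical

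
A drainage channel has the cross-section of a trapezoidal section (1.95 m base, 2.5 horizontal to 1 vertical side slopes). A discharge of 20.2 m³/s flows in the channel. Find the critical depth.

At critical depth, Q² T / (g A³) = 1, i.e. A³/T = Q²/g = 20.2²/9.81 = 41.59.
Try y = 0.937 m: A³/T = 9.806 — low.
Try y = 1.71 m: A³/T = 114.9 — high.
Try y = 1.34 m: A³/T = 41.41 — matches.

y_c = 1.34 m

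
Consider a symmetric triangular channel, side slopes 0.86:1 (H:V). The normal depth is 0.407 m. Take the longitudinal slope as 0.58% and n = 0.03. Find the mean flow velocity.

V = 0.66 m/s

For a triangular section with side slope z = 0.86: A = zy² = 0.86×0.407² = 0.1425 m²; P = 2y√(1+z²) = 2×0.407×1.319 = 1.074 m.
Hydraulic radius R = A/P = 0.1425/1.074 = 0.1327 m.
From Manning's equation, V = (1/n) R^(2/3) S^(1/2) = (1/0.03) × 0.1327^(2/3) × 0.0058^(1/2) = 0.66 m/s.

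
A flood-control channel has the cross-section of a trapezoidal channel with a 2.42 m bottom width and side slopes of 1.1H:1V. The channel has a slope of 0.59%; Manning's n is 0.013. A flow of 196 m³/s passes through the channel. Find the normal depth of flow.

Manning's equation rearranged: A R^(2/3) = nQ / (1·√S) = 0.013 × 196 / (√0.0059) = 33.17.
Trying y = 3.14 m: A R^(2/3) = 24.9 — too small.
Trying y = 3.59 m: A R^(2/3) = 33.16 — close enough.

y_n = 3.59 m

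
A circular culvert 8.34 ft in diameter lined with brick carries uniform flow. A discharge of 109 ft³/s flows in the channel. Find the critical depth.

y_c = 2.55 ft

At critical depth, Q² T / (g A³) = 1, i.e. A³/T = Q²/g = 109²/32.2 = 369.
Try y = 2.29 ft: A³/T = 243 — low.
Try y = 2.55 ft: A³/T = 368.8 — close enough.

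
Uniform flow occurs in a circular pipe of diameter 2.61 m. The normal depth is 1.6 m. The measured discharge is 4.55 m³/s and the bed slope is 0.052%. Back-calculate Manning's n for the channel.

n = 0.014

For a circular section of diameter D = 2.61 m at depth y = 1.6 m, the central angle is θ = 2 arccos(1 − 2y/D) = 3.598 rad. Then A = (D²/8)(θ − sin θ) = 3.438 m² and P = Dθ/2 = 4.695 m.
Hydraulic radius R = A/P = 3.438/4.695 = 0.7324 m.
Rearranging Manning's equation: n = (1/Q) A R^(2/3) S^(1/2) = (1/4.55) × 3.438 × 0.7324^(2/3) × √0.00052 = 0.014.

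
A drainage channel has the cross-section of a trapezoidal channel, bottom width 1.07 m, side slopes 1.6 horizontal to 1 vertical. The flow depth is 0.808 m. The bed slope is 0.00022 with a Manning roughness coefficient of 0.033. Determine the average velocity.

With bottom width b = 1.07 m and side slope z = 1.6: A = (b + zy)y = (1.07 + 1.6×0.808)×0.808 = 1.909 m²; P = b + 2y√(1+z²) = 1.07 + 2×0.808×1.887 = 4.119 m.
Hydraulic radius R = A/P = 1.909/4.119 = 0.4635 m.
From Manning's equation, V = (1/n) R^(2/3) S^(1/2) = (1/0.033) × 0.4635^(2/3) × 0.00022^(1/2) = 0.269 m/s.

V = 0.269 m/s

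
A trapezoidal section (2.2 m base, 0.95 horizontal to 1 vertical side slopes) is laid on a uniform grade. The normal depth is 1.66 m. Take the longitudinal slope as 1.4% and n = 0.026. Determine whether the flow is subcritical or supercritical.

supercritical

With bottom width b = 2.2 m and side slope z = 0.95: A = (b + zy)y = (2.2 + 0.95×1.66)×1.66 = 6.27 m²; P = b + 2y√(1+z²) = 2.2 + 2×1.66×1.379 = 6.779 m.
Hydraulic radius R = A/P = 6.27/6.779 = 0.9248 m.
V = (1/n) R^(2/3) √S = (1/0.026) × 0.9248^(2/3) × √0.014 = 4.32 m/s. Hydraulic depth D_h = A/T = 6.27/5.354 = 1.171 m.
Froude number Fr = V/√(g·D_h) = 4.32/√(9.81×1.171) = 1.27, which is greater than 1, so the flow is supercritical.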